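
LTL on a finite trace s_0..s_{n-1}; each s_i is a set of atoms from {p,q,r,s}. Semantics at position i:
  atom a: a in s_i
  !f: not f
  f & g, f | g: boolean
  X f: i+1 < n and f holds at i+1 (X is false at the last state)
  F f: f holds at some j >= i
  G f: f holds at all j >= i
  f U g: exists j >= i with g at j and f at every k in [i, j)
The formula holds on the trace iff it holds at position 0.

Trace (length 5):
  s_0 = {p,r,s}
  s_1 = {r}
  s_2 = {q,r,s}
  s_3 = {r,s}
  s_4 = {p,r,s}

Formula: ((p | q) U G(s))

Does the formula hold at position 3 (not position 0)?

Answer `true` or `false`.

Answer: true

Derivation:
s_0={p,r,s}: ((p | q) U G(s))=False (p | q)=True p=True q=False G(s)=False s=True
s_1={r}: ((p | q) U G(s))=False (p | q)=False p=False q=False G(s)=False s=False
s_2={q,r,s}: ((p | q) U G(s))=True (p | q)=True p=False q=True G(s)=True s=True
s_3={r,s}: ((p | q) U G(s))=True (p | q)=False p=False q=False G(s)=True s=True
s_4={p,r,s}: ((p | q) U G(s))=True (p | q)=True p=True q=False G(s)=True s=True
Evaluating at position 3: result = True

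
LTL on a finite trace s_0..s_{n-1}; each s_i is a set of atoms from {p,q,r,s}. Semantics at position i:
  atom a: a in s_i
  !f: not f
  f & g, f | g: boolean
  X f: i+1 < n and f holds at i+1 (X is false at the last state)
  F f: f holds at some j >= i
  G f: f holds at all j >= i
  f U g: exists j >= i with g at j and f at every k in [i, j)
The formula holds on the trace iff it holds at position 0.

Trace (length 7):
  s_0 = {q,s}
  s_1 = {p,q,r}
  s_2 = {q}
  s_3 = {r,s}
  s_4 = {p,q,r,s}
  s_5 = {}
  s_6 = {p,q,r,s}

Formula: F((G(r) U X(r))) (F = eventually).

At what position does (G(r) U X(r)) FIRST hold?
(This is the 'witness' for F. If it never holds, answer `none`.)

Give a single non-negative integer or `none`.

s_0={q,s}: (G(r) U X(r))=True G(r)=False r=False X(r)=True
s_1={p,q,r}: (G(r) U X(r))=False G(r)=False r=True X(r)=False
s_2={q}: (G(r) U X(r))=True G(r)=False r=False X(r)=True
s_3={r,s}: (G(r) U X(r))=True G(r)=False r=True X(r)=True
s_4={p,q,r,s}: (G(r) U X(r))=False G(r)=False r=True X(r)=False
s_5={}: (G(r) U X(r))=True G(r)=False r=False X(r)=True
s_6={p,q,r,s}: (G(r) U X(r))=False G(r)=True r=True X(r)=False
F((G(r) U X(r))) holds; first witness at position 0.

Answer: 0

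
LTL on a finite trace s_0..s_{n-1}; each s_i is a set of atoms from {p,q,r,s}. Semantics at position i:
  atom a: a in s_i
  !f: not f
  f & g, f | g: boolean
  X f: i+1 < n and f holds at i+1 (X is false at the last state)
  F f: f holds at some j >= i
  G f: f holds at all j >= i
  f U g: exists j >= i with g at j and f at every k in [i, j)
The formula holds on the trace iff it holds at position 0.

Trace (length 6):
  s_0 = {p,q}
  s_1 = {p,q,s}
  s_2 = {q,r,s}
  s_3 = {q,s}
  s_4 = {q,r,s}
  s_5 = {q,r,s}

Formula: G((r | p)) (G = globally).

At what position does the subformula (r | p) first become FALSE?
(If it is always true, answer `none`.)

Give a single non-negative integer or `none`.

Answer: 3

Derivation:
s_0={p,q}: (r | p)=True r=False p=True
s_1={p,q,s}: (r | p)=True r=False p=True
s_2={q,r,s}: (r | p)=True r=True p=False
s_3={q,s}: (r | p)=False r=False p=False
s_4={q,r,s}: (r | p)=True r=True p=False
s_5={q,r,s}: (r | p)=True r=True p=False
G((r | p)) holds globally = False
First violation at position 3.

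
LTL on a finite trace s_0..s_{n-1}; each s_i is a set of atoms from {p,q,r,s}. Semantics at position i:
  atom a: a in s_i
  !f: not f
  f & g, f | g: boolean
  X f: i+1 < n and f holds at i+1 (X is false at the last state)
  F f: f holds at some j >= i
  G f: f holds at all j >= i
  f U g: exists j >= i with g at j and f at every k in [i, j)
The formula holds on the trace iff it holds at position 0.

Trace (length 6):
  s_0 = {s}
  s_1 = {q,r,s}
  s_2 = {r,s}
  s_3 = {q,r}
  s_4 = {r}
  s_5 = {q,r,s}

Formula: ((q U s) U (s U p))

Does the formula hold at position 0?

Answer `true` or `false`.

Answer: false

Derivation:
s_0={s}: ((q U s) U (s U p))=False (q U s)=True q=False s=True (s U p)=False p=False
s_1={q,r,s}: ((q U s) U (s U p))=False (q U s)=True q=True s=True (s U p)=False p=False
s_2={r,s}: ((q U s) U (s U p))=False (q U s)=True q=False s=True (s U p)=False p=False
s_3={q,r}: ((q U s) U (s U p))=False (q U s)=False q=True s=False (s U p)=False p=False
s_4={r}: ((q U s) U (s U p))=False (q U s)=False q=False s=False (s U p)=False p=False
s_5={q,r,s}: ((q U s) U (s U p))=False (q U s)=True q=True s=True (s U p)=False p=False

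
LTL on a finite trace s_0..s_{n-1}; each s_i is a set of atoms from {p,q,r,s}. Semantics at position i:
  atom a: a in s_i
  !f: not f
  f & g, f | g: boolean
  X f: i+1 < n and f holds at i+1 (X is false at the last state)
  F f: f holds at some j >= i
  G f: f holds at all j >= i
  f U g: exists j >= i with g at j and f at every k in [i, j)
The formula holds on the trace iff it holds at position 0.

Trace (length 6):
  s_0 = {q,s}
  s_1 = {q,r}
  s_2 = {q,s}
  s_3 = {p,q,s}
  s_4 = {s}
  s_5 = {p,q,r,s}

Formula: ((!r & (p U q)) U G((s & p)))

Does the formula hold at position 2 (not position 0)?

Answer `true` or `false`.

s_0={q,s}: ((!r & (p U q)) U G((s & p)))=False (!r & (p U q))=True !r=True r=False (p U q)=True p=False q=True G((s & p))=False (s & p)=False s=True
s_1={q,r}: ((!r & (p U q)) U G((s & p)))=False (!r & (p U q))=False !r=False r=True (p U q)=True p=False q=True G((s & p))=False (s & p)=False s=False
s_2={q,s}: ((!r & (p U q)) U G((s & p)))=False (!r & (p U q))=True !r=True r=False (p U q)=True p=False q=True G((s & p))=False (s & p)=False s=True
s_3={p,q,s}: ((!r & (p U q)) U G((s & p)))=False (!r & (p U q))=True !r=True r=False (p U q)=True p=True q=True G((s & p))=False (s & p)=True s=True
s_4={s}: ((!r & (p U q)) U G((s & p)))=False (!r & (p U q))=False !r=True r=False (p U q)=False p=False q=False G((s & p))=False (s & p)=False s=True
s_5={p,q,r,s}: ((!r & (p U q)) U G((s & p)))=True (!r & (p U q))=False !r=False r=True (p U q)=True p=True q=True G((s & p))=True (s & p)=True s=True
Evaluating at position 2: result = False

Answer: false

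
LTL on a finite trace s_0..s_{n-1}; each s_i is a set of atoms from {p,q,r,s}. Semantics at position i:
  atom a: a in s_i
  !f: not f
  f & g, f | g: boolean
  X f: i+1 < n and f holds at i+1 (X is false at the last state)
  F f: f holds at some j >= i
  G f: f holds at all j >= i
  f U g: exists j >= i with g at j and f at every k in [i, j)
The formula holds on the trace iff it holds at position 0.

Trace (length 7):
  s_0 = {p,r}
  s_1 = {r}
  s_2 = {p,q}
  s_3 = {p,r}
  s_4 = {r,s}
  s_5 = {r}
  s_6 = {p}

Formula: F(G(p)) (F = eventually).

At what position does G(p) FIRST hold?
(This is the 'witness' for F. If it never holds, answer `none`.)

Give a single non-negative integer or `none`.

s_0={p,r}: G(p)=False p=True
s_1={r}: G(p)=False p=False
s_2={p,q}: G(p)=False p=True
s_3={p,r}: G(p)=False p=True
s_4={r,s}: G(p)=False p=False
s_5={r}: G(p)=False p=False
s_6={p}: G(p)=True p=True
F(G(p)) holds; first witness at position 6.

Answer: 6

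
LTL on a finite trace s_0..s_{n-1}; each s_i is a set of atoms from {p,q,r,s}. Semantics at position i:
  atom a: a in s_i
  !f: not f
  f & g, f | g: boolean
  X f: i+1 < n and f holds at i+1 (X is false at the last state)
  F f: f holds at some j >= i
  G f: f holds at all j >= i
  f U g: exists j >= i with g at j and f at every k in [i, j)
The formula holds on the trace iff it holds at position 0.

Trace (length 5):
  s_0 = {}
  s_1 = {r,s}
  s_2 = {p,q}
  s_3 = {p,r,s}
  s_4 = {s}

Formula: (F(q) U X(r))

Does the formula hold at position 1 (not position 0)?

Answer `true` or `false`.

Answer: true

Derivation:
s_0={}: (F(q) U X(r))=True F(q)=True q=False X(r)=True r=False
s_1={r,s}: (F(q) U X(r))=True F(q)=True q=False X(r)=False r=True
s_2={p,q}: (F(q) U X(r))=True F(q)=True q=True X(r)=True r=False
s_3={p,r,s}: (F(q) U X(r))=False F(q)=False q=False X(r)=False r=True
s_4={s}: (F(q) U X(r))=False F(q)=False q=False X(r)=False r=False
Evaluating at position 1: result = True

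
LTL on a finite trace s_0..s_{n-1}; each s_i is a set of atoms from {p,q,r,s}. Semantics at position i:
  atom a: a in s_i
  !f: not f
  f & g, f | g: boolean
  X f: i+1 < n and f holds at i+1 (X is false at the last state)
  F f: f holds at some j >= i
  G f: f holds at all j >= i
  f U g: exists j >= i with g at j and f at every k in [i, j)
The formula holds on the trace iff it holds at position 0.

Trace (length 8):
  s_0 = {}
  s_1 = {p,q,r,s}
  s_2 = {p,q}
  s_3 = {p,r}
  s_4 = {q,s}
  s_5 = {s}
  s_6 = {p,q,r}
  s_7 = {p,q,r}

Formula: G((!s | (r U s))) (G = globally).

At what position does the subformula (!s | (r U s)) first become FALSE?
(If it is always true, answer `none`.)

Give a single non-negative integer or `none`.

Answer: none

Derivation:
s_0={}: (!s | (r U s))=True !s=True s=False (r U s)=False r=False
s_1={p,q,r,s}: (!s | (r U s))=True !s=False s=True (r U s)=True r=True
s_2={p,q}: (!s | (r U s))=True !s=True s=False (r U s)=False r=False
s_3={p,r}: (!s | (r U s))=True !s=True s=False (r U s)=True r=True
s_4={q,s}: (!s | (r U s))=True !s=False s=True (r U s)=True r=False
s_5={s}: (!s | (r U s))=True !s=False s=True (r U s)=True r=False
s_6={p,q,r}: (!s | (r U s))=True !s=True s=False (r U s)=False r=True
s_7={p,q,r}: (!s | (r U s))=True !s=True s=False (r U s)=False r=True
G((!s | (r U s))) holds globally = True
No violation — formula holds at every position.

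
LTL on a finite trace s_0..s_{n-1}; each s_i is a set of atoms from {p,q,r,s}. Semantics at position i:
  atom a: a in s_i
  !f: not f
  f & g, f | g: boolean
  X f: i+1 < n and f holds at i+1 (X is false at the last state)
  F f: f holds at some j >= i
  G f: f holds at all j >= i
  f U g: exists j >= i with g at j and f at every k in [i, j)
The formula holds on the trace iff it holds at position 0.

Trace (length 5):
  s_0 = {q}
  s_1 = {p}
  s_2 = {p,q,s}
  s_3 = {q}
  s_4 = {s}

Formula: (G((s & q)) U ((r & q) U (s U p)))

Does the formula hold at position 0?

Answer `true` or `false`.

s_0={q}: (G((s & q)) U ((r & q) U (s U p)))=False G((s & q))=False (s & q)=False s=False q=True ((r & q) U (s U p))=False (r & q)=False r=False (s U p)=False p=False
s_1={p}: (G((s & q)) U ((r & q) U (s U p)))=True G((s & q))=False (s & q)=False s=False q=False ((r & q) U (s U p))=True (r & q)=False r=False (s U p)=True p=True
s_2={p,q,s}: (G((s & q)) U ((r & q) U (s U p)))=True G((s & q))=False (s & q)=True s=True q=True ((r & q) U (s U p))=True (r & q)=False r=False (s U p)=True p=True
s_3={q}: (G((s & q)) U ((r & q) U (s U p)))=False G((s & q))=False (s & q)=False s=False q=True ((r & q) U (s U p))=False (r & q)=False r=False (s U p)=False p=False
s_4={s}: (G((s & q)) U ((r & q) U (s U p)))=False G((s & q))=False (s & q)=False s=True q=False ((r & q) U (s U p))=False (r & q)=False r=False (s U p)=False p=False

Answer: false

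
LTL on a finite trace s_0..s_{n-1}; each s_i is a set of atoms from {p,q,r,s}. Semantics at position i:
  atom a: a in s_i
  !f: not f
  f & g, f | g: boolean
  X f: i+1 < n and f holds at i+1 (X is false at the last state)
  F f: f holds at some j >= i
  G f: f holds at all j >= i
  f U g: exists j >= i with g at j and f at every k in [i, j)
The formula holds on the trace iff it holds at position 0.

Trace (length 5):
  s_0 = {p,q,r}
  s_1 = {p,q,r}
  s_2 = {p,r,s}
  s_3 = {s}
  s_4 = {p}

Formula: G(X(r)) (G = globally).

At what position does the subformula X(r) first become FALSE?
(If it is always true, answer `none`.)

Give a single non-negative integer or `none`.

s_0={p,q,r}: X(r)=True r=True
s_1={p,q,r}: X(r)=True r=True
s_2={p,r,s}: X(r)=False r=True
s_3={s}: X(r)=False r=False
s_4={p}: X(r)=False r=False
G(X(r)) holds globally = False
First violation at position 2.

Answer: 2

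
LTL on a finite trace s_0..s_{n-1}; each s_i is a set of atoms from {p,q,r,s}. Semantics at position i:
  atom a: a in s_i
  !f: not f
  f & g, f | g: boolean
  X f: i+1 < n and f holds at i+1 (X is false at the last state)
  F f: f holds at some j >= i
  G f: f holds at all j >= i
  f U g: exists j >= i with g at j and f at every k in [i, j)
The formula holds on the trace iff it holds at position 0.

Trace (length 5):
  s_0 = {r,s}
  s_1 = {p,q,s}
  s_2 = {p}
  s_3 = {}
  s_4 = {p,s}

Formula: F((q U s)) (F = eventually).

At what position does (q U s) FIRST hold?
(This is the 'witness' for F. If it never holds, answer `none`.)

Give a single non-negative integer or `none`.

s_0={r,s}: (q U s)=True q=False s=True
s_1={p,q,s}: (q U s)=True q=True s=True
s_2={p}: (q U s)=False q=False s=False
s_3={}: (q U s)=False q=False s=False
s_4={p,s}: (q U s)=True q=False s=True
F((q U s)) holds; first witness at position 0.

Answer: 0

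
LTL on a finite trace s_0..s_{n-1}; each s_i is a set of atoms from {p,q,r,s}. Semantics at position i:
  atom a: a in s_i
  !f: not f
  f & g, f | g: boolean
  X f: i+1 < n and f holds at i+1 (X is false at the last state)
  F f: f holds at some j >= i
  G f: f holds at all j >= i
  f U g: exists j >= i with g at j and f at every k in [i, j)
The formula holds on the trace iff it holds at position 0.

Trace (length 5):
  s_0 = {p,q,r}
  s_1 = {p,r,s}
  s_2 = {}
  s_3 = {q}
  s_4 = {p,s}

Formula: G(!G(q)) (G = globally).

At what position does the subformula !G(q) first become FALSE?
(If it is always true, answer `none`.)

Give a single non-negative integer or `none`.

s_0={p,q,r}: !G(q)=True G(q)=False q=True
s_1={p,r,s}: !G(q)=True G(q)=False q=False
s_2={}: !G(q)=True G(q)=False q=False
s_3={q}: !G(q)=True G(q)=False q=True
s_4={p,s}: !G(q)=True G(q)=False q=False
G(!G(q)) holds globally = True
No violation — formula holds at every position.

Answer: none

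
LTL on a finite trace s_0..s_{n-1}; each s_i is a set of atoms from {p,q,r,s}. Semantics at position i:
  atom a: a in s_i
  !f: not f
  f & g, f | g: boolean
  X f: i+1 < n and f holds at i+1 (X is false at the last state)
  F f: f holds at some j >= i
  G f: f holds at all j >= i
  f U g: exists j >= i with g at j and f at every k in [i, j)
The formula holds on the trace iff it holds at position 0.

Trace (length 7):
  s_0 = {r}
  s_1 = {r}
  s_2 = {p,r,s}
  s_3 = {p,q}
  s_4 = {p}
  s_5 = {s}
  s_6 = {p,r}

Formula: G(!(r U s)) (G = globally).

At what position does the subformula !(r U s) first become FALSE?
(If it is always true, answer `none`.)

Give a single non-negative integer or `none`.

s_0={r}: !(r U s)=False (r U s)=True r=True s=False
s_1={r}: !(r U s)=False (r U s)=True r=True s=False
s_2={p,r,s}: !(r U s)=False (r U s)=True r=True s=True
s_3={p,q}: !(r U s)=True (r U s)=False r=False s=False
s_4={p}: !(r U s)=True (r U s)=False r=False s=False
s_5={s}: !(r U s)=False (r U s)=True r=False s=True
s_6={p,r}: !(r U s)=True (r U s)=False r=True s=False
G(!(r U s)) holds globally = False
First violation at position 0.

Answer: 0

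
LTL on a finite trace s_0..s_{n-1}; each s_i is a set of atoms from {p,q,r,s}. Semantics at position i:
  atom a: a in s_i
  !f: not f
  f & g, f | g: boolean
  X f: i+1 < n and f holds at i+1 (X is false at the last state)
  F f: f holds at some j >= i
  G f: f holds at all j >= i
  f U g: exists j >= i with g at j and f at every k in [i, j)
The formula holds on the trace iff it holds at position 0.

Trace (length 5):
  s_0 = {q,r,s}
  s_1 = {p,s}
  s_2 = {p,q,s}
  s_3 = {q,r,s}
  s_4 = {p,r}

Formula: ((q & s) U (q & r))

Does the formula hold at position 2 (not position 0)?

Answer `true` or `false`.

s_0={q,r,s}: ((q & s) U (q & r))=True (q & s)=True q=True s=True (q & r)=True r=True
s_1={p,s}: ((q & s) U (q & r))=False (q & s)=False q=False s=True (q & r)=False r=False
s_2={p,q,s}: ((q & s) U (q & r))=True (q & s)=True q=True s=True (q & r)=False r=False
s_3={q,r,s}: ((q & s) U (q & r))=True (q & s)=True q=True s=True (q & r)=True r=True
s_4={p,r}: ((q & s) U (q & r))=False (q & s)=False q=False s=False (q & r)=False r=True
Evaluating at position 2: result = True

Answer: true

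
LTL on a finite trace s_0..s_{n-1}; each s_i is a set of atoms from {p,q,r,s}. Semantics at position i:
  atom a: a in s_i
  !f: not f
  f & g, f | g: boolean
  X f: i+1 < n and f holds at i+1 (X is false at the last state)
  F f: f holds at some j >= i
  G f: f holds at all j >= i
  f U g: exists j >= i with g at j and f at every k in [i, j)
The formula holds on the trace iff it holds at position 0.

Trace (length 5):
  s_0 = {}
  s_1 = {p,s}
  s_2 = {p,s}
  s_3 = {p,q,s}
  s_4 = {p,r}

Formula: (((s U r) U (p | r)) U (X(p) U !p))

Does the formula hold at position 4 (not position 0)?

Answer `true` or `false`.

Answer: false

Derivation:
s_0={}: (((s U r) U (p | r)) U (X(p) U !p))=True ((s U r) U (p | r))=False (s U r)=False s=False r=False (p | r)=False p=False (X(p) U !p)=True X(p)=True !p=True
s_1={p,s}: (((s U r) U (p | r)) U (X(p) U !p))=False ((s U r) U (p | r))=True (s U r)=True s=True r=False (p | r)=True p=True (X(p) U !p)=False X(p)=True !p=False
s_2={p,s}: (((s U r) U (p | r)) U (X(p) U !p))=False ((s U r) U (p | r))=True (s U r)=True s=True r=False (p | r)=True p=True (X(p) U !p)=False X(p)=True !p=False
s_3={p,q,s}: (((s U r) U (p | r)) U (X(p) U !p))=False ((s U r) U (p | r))=True (s U r)=True s=True r=False (p | r)=True p=True (X(p) U !p)=False X(p)=True !p=False
s_4={p,r}: (((s U r) U (p | r)) U (X(p) U !p))=False ((s U r) U (p | r))=True (s U r)=True s=False r=True (p | r)=True p=True (X(p) U !p)=False X(p)=False !p=False
Evaluating at position 4: result = False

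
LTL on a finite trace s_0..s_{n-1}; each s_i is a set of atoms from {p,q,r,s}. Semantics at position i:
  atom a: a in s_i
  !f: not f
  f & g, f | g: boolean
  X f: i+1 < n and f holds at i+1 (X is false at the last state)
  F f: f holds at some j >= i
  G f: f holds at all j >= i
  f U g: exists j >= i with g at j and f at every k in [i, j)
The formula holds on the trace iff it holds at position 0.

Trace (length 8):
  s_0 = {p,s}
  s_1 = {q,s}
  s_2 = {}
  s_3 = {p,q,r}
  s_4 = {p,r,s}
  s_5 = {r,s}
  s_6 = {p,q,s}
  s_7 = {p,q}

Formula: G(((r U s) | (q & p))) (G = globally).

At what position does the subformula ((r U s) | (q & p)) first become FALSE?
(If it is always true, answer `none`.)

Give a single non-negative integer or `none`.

s_0={p,s}: ((r U s) | (q & p))=True (r U s)=True r=False s=True (q & p)=False q=False p=True
s_1={q,s}: ((r U s) | (q & p))=True (r U s)=True r=False s=True (q & p)=False q=True p=False
s_2={}: ((r U s) | (q & p))=False (r U s)=False r=False s=False (q & p)=False q=False p=False
s_3={p,q,r}: ((r U s) | (q & p))=True (r U s)=True r=True s=False (q & p)=True q=True p=True
s_4={p,r,s}: ((r U s) | (q & p))=True (r U s)=True r=True s=True (q & p)=False q=False p=True
s_5={r,s}: ((r U s) | (q & p))=True (r U s)=True r=True s=True (q & p)=False q=False p=False
s_6={p,q,s}: ((r U s) | (q & p))=True (r U s)=True r=False s=True (q & p)=True q=True p=True
s_7={p,q}: ((r U s) | (q & p))=True (r U s)=False r=False s=False (q & p)=True q=True p=True
G(((r U s) | (q & p))) holds globally = False
First violation at position 2.

Answer: 2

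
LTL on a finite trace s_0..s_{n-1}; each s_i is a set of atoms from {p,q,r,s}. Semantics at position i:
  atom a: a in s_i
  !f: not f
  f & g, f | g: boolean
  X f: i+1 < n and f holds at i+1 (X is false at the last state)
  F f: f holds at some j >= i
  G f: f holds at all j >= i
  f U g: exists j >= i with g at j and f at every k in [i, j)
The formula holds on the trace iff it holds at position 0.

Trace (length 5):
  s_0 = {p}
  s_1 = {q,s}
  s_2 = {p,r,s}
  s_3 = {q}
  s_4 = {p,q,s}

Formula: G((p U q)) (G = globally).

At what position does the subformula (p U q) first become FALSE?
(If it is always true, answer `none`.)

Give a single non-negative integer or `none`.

Answer: none

Derivation:
s_0={p}: (p U q)=True p=True q=False
s_1={q,s}: (p U q)=True p=False q=True
s_2={p,r,s}: (p U q)=True p=True q=False
s_3={q}: (p U q)=True p=False q=True
s_4={p,q,s}: (p U q)=True p=True q=True
G((p U q)) holds globally = True
No violation — formula holds at every position.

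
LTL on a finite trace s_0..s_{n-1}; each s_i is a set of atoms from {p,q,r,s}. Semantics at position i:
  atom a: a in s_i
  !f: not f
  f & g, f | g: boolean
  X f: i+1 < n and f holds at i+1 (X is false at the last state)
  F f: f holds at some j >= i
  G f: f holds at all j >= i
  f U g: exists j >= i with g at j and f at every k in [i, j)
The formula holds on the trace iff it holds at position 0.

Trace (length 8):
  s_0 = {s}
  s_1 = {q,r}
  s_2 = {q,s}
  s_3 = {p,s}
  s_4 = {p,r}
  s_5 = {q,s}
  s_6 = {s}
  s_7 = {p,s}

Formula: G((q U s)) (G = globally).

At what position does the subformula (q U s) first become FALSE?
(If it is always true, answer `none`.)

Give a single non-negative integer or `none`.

Answer: 4

Derivation:
s_0={s}: (q U s)=True q=False s=True
s_1={q,r}: (q U s)=True q=True s=False
s_2={q,s}: (q U s)=True q=True s=True
s_3={p,s}: (q U s)=True q=False s=True
s_4={p,r}: (q U s)=False q=False s=False
s_5={q,s}: (q U s)=True q=True s=True
s_6={s}: (q U s)=True q=False s=True
s_7={p,s}: (q U s)=True q=False s=True
G((q U s)) holds globally = False
First violation at position 4.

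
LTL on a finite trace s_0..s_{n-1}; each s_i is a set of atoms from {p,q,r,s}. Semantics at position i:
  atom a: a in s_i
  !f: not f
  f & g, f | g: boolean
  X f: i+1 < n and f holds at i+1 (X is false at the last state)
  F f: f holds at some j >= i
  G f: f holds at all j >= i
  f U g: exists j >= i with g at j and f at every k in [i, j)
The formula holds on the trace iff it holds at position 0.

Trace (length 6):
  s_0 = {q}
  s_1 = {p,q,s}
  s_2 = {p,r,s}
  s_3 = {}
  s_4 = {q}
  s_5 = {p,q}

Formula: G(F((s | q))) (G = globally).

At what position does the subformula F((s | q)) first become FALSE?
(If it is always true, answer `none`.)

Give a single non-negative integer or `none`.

Answer: none

Derivation:
s_0={q}: F((s | q))=True (s | q)=True s=False q=True
s_1={p,q,s}: F((s | q))=True (s | q)=True s=True q=True
s_2={p,r,s}: F((s | q))=True (s | q)=True s=True q=False
s_3={}: F((s | q))=True (s | q)=False s=False q=False
s_4={q}: F((s | q))=True (s | q)=True s=False q=True
s_5={p,q}: F((s | q))=True (s | q)=True s=False q=True
G(F((s | q))) holds globally = True
No violation — formula holds at every position.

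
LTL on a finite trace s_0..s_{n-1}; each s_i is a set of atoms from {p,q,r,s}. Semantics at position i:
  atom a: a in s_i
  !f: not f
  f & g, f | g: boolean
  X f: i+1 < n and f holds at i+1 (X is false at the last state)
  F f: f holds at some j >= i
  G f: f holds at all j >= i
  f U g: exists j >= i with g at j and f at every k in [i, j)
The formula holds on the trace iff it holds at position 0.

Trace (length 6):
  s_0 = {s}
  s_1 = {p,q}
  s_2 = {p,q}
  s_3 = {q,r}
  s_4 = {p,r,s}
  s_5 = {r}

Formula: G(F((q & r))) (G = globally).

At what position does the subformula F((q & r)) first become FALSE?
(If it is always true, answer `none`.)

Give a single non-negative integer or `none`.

Answer: 4

Derivation:
s_0={s}: F((q & r))=True (q & r)=False q=False r=False
s_1={p,q}: F((q & r))=True (q & r)=False q=True r=False
s_2={p,q}: F((q & r))=True (q & r)=False q=True r=False
s_3={q,r}: F((q & r))=True (q & r)=True q=True r=True
s_4={p,r,s}: F((q & r))=False (q & r)=False q=False r=True
s_5={r}: F((q & r))=False (q & r)=False q=False r=True
G(F((q & r))) holds globally = False
First violation at position 4.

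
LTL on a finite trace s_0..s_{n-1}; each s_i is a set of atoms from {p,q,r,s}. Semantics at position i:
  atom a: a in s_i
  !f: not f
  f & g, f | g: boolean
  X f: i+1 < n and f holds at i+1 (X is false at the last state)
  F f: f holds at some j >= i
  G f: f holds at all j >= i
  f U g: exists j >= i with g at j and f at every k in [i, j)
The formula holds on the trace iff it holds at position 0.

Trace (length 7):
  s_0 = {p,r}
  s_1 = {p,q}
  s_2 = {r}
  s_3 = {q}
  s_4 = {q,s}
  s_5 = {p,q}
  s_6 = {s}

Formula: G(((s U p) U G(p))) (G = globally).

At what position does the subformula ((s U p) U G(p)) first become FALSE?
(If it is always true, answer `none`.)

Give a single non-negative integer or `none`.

Answer: 0

Derivation:
s_0={p,r}: ((s U p) U G(p))=False (s U p)=True s=False p=True G(p)=False
s_1={p,q}: ((s U p) U G(p))=False (s U p)=True s=False p=True G(p)=False
s_2={r}: ((s U p) U G(p))=False (s U p)=False s=False p=False G(p)=False
s_3={q}: ((s U p) U G(p))=False (s U p)=False s=False p=False G(p)=False
s_4={q,s}: ((s U p) U G(p))=False (s U p)=True s=True p=False G(p)=False
s_5={p,q}: ((s U p) U G(p))=False (s U p)=True s=False p=True G(p)=False
s_6={s}: ((s U p) U G(p))=False (s U p)=False s=True p=False G(p)=False
G(((s U p) U G(p))) holds globally = False
First violation at position 0.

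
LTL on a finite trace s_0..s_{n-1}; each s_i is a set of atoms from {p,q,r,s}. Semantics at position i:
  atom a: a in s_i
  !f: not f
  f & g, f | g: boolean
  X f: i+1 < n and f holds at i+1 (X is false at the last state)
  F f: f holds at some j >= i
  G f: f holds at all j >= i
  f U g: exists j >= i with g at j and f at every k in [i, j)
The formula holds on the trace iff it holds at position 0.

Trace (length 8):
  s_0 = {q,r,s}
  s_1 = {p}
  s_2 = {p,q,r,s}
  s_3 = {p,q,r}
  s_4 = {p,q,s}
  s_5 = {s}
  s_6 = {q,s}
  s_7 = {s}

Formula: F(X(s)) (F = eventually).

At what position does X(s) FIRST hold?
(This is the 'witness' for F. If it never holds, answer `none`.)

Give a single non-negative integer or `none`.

Answer: 1

Derivation:
s_0={q,r,s}: X(s)=False s=True
s_1={p}: X(s)=True s=False
s_2={p,q,r,s}: X(s)=False s=True
s_3={p,q,r}: X(s)=True s=False
s_4={p,q,s}: X(s)=True s=True
s_5={s}: X(s)=True s=True
s_6={q,s}: X(s)=True s=True
s_7={s}: X(s)=False s=True
F(X(s)) holds; first witness at position 1.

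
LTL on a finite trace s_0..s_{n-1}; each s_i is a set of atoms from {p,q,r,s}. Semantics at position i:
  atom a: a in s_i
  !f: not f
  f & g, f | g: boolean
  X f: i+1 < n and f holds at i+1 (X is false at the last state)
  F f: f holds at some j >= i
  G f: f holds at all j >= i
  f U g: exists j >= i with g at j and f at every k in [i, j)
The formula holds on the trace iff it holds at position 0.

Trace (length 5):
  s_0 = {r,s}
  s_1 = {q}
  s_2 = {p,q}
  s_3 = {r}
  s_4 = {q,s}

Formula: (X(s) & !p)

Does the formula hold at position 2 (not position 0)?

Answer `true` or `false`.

s_0={r,s}: (X(s) & !p)=False X(s)=False s=True !p=True p=False
s_1={q}: (X(s) & !p)=False X(s)=False s=False !p=True p=False
s_2={p,q}: (X(s) & !p)=False X(s)=False s=False !p=False p=True
s_3={r}: (X(s) & !p)=True X(s)=True s=False !p=True p=False
s_4={q,s}: (X(s) & !p)=False X(s)=False s=True !p=True p=False
Evaluating at position 2: result = False

Answer: false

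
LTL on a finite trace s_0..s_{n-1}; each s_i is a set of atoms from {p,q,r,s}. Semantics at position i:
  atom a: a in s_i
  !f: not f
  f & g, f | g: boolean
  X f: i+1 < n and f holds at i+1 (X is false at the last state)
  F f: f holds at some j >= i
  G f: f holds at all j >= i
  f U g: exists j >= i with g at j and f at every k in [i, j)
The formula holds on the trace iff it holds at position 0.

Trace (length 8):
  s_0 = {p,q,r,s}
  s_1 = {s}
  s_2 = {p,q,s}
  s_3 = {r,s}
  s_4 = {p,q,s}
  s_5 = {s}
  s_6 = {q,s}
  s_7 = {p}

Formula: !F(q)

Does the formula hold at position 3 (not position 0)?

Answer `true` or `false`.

s_0={p,q,r,s}: !F(q)=False F(q)=True q=True
s_1={s}: !F(q)=False F(q)=True q=False
s_2={p,q,s}: !F(q)=False F(q)=True q=True
s_3={r,s}: !F(q)=False F(q)=True q=False
s_4={p,q,s}: !F(q)=False F(q)=True q=True
s_5={s}: !F(q)=False F(q)=True q=False
s_6={q,s}: !F(q)=False F(q)=True q=True
s_7={p}: !F(q)=True F(q)=False q=False
Evaluating at position 3: result = False

Answer: false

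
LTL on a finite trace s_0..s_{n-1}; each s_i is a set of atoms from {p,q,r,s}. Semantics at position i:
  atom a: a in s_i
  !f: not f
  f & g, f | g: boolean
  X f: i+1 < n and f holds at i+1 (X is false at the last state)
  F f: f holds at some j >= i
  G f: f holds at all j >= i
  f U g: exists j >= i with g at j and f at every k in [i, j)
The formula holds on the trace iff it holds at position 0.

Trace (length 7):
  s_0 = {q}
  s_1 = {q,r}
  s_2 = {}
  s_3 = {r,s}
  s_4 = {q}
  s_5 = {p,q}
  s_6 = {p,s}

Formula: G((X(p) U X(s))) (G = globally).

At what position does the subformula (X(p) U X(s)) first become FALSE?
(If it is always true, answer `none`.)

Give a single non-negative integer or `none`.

Answer: 0

Derivation:
s_0={q}: (X(p) U X(s))=False X(p)=False p=False X(s)=False s=False
s_1={q,r}: (X(p) U X(s))=False X(p)=False p=False X(s)=False s=False
s_2={}: (X(p) U X(s))=True X(p)=False p=False X(s)=True s=False
s_3={r,s}: (X(p) U X(s))=False X(p)=False p=False X(s)=False s=True
s_4={q}: (X(p) U X(s))=True X(p)=True p=False X(s)=False s=False
s_5={p,q}: (X(p) U X(s))=True X(p)=True p=True X(s)=True s=False
s_6={p,s}: (X(p) U X(s))=False X(p)=False p=True X(s)=False s=True
G((X(p) U X(s))) holds globally = False
First violation at position 0.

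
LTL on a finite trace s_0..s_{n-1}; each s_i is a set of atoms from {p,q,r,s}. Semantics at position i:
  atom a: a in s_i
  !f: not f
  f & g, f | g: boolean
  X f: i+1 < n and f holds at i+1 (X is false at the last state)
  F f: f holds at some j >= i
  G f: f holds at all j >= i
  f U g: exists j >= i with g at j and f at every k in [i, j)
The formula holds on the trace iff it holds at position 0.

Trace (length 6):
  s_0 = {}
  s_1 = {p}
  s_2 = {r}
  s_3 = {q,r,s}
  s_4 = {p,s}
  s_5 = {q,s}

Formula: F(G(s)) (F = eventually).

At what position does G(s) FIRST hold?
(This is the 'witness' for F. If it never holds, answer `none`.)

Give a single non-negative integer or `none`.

s_0={}: G(s)=False s=False
s_1={p}: G(s)=False s=False
s_2={r}: G(s)=False s=False
s_3={q,r,s}: G(s)=True s=True
s_4={p,s}: G(s)=True s=True
s_5={q,s}: G(s)=True s=True
F(G(s)) holds; first witness at position 3.

Answer: 3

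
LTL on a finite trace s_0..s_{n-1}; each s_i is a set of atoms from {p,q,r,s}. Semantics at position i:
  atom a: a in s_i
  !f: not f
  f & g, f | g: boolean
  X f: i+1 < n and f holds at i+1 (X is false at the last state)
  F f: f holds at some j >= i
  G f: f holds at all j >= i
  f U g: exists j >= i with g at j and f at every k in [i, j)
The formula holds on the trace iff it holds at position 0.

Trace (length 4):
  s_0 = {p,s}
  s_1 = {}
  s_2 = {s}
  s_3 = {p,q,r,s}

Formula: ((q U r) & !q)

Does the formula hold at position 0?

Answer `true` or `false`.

s_0={p,s}: ((q U r) & !q)=False (q U r)=False q=False r=False !q=True
s_1={}: ((q U r) & !q)=False (q U r)=False q=False r=False !q=True
s_2={s}: ((q U r) & !q)=False (q U r)=False q=False r=False !q=True
s_3={p,q,r,s}: ((q U r) & !q)=False (q U r)=True q=True r=True !q=False

Answer: false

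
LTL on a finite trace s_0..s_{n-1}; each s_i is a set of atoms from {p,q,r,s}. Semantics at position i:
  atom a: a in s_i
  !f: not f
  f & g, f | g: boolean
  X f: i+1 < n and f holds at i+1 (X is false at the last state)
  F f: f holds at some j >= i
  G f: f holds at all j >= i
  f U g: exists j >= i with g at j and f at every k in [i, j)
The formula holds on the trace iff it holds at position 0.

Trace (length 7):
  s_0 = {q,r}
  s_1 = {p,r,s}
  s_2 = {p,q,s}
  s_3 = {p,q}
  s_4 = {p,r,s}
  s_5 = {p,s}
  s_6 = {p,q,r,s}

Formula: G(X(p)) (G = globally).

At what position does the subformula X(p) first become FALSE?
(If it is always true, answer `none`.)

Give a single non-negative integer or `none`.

Answer: 6

Derivation:
s_0={q,r}: X(p)=True p=False
s_1={p,r,s}: X(p)=True p=True
s_2={p,q,s}: X(p)=True p=True
s_3={p,q}: X(p)=True p=True
s_4={p,r,s}: X(p)=True p=True
s_5={p,s}: X(p)=True p=True
s_6={p,q,r,s}: X(p)=False p=True
G(X(p)) holds globally = False
First violation at position 6.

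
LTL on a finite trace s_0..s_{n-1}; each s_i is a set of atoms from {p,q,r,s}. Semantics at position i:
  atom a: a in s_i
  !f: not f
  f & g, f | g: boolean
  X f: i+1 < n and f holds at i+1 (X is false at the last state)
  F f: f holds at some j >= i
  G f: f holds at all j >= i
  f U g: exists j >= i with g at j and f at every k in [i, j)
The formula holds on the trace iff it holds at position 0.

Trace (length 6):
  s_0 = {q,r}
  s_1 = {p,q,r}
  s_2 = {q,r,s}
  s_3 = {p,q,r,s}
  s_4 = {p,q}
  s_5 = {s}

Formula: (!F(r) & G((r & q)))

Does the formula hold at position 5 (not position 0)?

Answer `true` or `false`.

s_0={q,r}: (!F(r) & G((r & q)))=False !F(r)=False F(r)=True r=True G((r & q))=False (r & q)=True q=True
s_1={p,q,r}: (!F(r) & G((r & q)))=False !F(r)=False F(r)=True r=True G((r & q))=False (r & q)=True q=True
s_2={q,r,s}: (!F(r) & G((r & q)))=False !F(r)=False F(r)=True r=True G((r & q))=False (r & q)=True q=True
s_3={p,q,r,s}: (!F(r) & G((r & q)))=False !F(r)=False F(r)=True r=True G((r & q))=False (r & q)=True q=True
s_4={p,q}: (!F(r) & G((r & q)))=False !F(r)=True F(r)=False r=False G((r & q))=False (r & q)=False q=True
s_5={s}: (!F(r) & G((r & q)))=False !F(r)=True F(r)=False r=False G((r & q))=False (r & q)=False q=False
Evaluating at position 5: result = False

Answer: false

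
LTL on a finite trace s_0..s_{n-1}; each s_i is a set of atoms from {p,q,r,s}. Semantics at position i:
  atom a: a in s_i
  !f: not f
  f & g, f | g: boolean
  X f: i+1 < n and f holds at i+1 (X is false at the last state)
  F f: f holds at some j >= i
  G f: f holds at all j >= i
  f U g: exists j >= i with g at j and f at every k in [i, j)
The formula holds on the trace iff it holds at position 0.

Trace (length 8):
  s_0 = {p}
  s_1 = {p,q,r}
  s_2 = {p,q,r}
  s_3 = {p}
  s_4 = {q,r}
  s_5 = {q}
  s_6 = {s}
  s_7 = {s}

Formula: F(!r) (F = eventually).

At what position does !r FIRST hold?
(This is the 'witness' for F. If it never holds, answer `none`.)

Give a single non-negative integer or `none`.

Answer: 0

Derivation:
s_0={p}: !r=True r=False
s_1={p,q,r}: !r=False r=True
s_2={p,q,r}: !r=False r=True
s_3={p}: !r=True r=False
s_4={q,r}: !r=False r=True
s_5={q}: !r=True r=False
s_6={s}: !r=True r=False
s_7={s}: !r=True r=False
F(!r) holds; first witness at position 0.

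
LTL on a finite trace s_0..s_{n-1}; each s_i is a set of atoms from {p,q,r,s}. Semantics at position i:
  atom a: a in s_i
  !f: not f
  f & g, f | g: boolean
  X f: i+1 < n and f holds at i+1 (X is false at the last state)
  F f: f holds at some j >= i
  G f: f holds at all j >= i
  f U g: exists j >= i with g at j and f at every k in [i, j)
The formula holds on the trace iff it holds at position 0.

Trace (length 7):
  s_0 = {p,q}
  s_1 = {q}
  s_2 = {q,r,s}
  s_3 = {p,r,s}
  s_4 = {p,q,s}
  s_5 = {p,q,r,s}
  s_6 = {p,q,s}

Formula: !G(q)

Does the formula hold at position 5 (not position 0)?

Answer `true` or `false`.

Answer: false

Derivation:
s_0={p,q}: !G(q)=True G(q)=False q=True
s_1={q}: !G(q)=True G(q)=False q=True
s_2={q,r,s}: !G(q)=True G(q)=False q=True
s_3={p,r,s}: !G(q)=True G(q)=False q=False
s_4={p,q,s}: !G(q)=False G(q)=True q=True
s_5={p,q,r,s}: !G(q)=False G(q)=True q=True
s_6={p,q,s}: !G(q)=False G(q)=True q=True
Evaluating at position 5: result = False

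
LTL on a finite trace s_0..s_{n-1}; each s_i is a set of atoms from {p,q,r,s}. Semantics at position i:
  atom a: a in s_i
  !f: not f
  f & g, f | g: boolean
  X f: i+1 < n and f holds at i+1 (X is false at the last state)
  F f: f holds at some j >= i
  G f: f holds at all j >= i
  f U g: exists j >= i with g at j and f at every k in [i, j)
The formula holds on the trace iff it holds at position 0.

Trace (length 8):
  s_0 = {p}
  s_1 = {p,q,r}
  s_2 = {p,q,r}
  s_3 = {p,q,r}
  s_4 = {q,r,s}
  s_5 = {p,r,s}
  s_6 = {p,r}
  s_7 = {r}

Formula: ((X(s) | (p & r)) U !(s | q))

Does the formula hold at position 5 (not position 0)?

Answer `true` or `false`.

s_0={p}: ((X(s) | (p & r)) U !(s | q))=True (X(s) | (p & r))=False X(s)=False s=False (p & r)=False p=True r=False !(s | q)=True (s | q)=False q=False
s_1={p,q,r}: ((X(s) | (p & r)) U !(s | q))=True (X(s) | (p & r))=True X(s)=False s=False (p & r)=True p=True r=True !(s | q)=False (s | q)=True q=True
s_2={p,q,r}: ((X(s) | (p & r)) U !(s | q))=True (X(s) | (p & r))=True X(s)=False s=False (p & r)=True p=True r=True !(s | q)=False (s | q)=True q=True
s_3={p,q,r}: ((X(s) | (p & r)) U !(s | q))=True (X(s) | (p & r))=True X(s)=True s=False (p & r)=True p=True r=True !(s | q)=False (s | q)=True q=True
s_4={q,r,s}: ((X(s) | (p & r)) U !(s | q))=True (X(s) | (p & r))=True X(s)=True s=True (p & r)=False p=False r=True !(s | q)=False (s | q)=True q=True
s_5={p,r,s}: ((X(s) | (p & r)) U !(s | q))=True (X(s) | (p & r))=True X(s)=False s=True (p & r)=True p=True r=True !(s | q)=False (s | q)=True q=False
s_6={p,r}: ((X(s) | (p & r)) U !(s | q))=True (X(s) | (p & r))=True X(s)=False s=False (p & r)=True p=True r=True !(s | q)=True (s | q)=False q=False
s_7={r}: ((X(s) | (p & r)) U !(s | q))=True (X(s) | (p & r))=False X(s)=False s=False (p & r)=False p=False r=True !(s | q)=True (s | q)=False q=False
Evaluating at position 5: result = True

Answer: true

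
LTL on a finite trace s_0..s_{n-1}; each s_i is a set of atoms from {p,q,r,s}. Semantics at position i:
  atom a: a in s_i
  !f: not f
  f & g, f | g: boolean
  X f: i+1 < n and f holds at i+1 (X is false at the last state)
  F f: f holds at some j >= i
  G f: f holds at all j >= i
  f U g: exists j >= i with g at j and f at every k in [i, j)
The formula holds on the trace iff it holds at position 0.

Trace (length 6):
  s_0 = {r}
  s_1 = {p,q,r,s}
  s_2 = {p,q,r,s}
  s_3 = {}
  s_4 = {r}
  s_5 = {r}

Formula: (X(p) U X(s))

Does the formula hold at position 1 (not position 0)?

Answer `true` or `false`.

s_0={r}: (X(p) U X(s))=True X(p)=True p=False X(s)=True s=False
s_1={p,q,r,s}: (X(p) U X(s))=True X(p)=True p=True X(s)=True s=True
s_2={p,q,r,s}: (X(p) U X(s))=False X(p)=False p=True X(s)=False s=True
s_3={}: (X(p) U X(s))=False X(p)=False p=False X(s)=False s=False
s_4={r}: (X(p) U X(s))=False X(p)=False p=False X(s)=False s=False
s_5={r}: (X(p) U X(s))=False X(p)=False p=False X(s)=False s=False
Evaluating at position 1: result = True

Answer: true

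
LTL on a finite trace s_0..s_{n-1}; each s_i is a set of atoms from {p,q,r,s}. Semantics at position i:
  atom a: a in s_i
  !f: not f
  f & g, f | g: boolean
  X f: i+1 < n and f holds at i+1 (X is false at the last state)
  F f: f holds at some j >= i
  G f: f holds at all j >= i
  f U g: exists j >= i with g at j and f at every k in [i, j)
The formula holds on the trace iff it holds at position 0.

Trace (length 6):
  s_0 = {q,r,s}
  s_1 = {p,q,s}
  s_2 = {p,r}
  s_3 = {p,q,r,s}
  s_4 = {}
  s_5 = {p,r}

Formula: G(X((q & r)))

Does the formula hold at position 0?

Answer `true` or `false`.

Answer: false

Derivation:
s_0={q,r,s}: G(X((q & r)))=False X((q & r))=False (q & r)=True q=True r=True
s_1={p,q,s}: G(X((q & r)))=False X((q & r))=False (q & r)=False q=True r=False
s_2={p,r}: G(X((q & r)))=False X((q & r))=True (q & r)=False q=False r=True
s_3={p,q,r,s}: G(X((q & r)))=False X((q & r))=False (q & r)=True q=True r=True
s_4={}: G(X((q & r)))=False X((q & r))=False (q & r)=False q=False r=False
s_5={p,r}: G(X((q & r)))=False X((q & r))=False (q & r)=False q=False r=True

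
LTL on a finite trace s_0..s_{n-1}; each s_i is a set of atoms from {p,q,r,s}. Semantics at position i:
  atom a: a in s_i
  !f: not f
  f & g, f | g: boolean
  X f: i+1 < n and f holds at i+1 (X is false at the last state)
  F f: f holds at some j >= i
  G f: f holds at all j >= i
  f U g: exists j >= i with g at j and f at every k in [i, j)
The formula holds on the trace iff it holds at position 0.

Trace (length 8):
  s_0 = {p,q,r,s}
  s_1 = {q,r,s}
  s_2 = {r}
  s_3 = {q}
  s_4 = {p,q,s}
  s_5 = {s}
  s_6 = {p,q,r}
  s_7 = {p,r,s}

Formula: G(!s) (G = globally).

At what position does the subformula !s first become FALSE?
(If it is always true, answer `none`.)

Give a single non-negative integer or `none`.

Answer: 0

Derivation:
s_0={p,q,r,s}: !s=False s=True
s_1={q,r,s}: !s=False s=True
s_2={r}: !s=True s=False
s_3={q}: !s=True s=False
s_4={p,q,s}: !s=False s=True
s_5={s}: !s=False s=True
s_6={p,q,r}: !s=True s=False
s_7={p,r,s}: !s=False s=True
G(!s) holds globally = False
First violation at position 0.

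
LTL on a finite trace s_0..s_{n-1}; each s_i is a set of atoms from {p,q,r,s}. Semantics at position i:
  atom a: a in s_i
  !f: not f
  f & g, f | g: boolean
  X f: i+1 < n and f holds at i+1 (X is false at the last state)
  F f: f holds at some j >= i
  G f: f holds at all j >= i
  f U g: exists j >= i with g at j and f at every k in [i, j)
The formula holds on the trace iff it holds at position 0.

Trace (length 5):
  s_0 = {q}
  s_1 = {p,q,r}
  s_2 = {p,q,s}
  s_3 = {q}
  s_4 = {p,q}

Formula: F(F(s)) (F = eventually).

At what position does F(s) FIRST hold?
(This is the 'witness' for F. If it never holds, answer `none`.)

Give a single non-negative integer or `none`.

Answer: 0

Derivation:
s_0={q}: F(s)=True s=False
s_1={p,q,r}: F(s)=True s=False
s_2={p,q,s}: F(s)=True s=True
s_3={q}: F(s)=False s=False
s_4={p,q}: F(s)=False s=False
F(F(s)) holds; first witness at position 0.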